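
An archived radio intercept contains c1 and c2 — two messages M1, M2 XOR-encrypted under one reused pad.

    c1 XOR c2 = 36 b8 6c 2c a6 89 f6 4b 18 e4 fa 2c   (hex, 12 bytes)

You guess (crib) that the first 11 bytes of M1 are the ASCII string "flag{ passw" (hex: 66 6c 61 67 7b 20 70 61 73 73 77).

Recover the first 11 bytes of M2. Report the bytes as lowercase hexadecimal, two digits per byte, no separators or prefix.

Since c1 ⊕ c2 = M1 ⊕ M2, XORing with the guessed M1 bytes yields the corresponding M2 bytes: M2 = (c1 ⊕ c2) ⊕ M1.
byte 0: 36 XOR 66 = 50
byte 1: b8 XOR 6c = d4
byte 2: 6c XOR 61 = 0d
byte 3: 2c XOR 67 = 4b
byte 4: a6 XOR 7b = dd
byte 5: 89 XOR 20 = a9
byte 6: f6 XOR 70 = 86
byte 7: 4b XOR 61 = 2a
byte 8: 18 XOR 73 = 6b
byte 9: e4 XOR 73 = 97
byte 10: fa XOR 77 = 8d

50d40d4bdda9862a6b978d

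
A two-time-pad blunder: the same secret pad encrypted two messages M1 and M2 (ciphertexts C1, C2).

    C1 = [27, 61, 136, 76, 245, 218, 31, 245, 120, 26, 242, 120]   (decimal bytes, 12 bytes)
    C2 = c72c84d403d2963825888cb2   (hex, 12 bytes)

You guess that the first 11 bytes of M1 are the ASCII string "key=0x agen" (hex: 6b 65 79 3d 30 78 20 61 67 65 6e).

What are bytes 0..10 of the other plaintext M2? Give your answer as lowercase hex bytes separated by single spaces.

First, C1 ⊕ C2 = (M1 ⊕ K) ⊕ (M2 ⊕ K) = M1 ⊕ M2, so the key drops out. Then M2 = (M1 ⊕ M2) ⊕ M1 over the first 11 bytes.
byte 0: (1b XOR c7) XOR 6b = dc XOR 6b = b7
byte 1: (3d XOR 2c) XOR 65 = 11 XOR 65 = 74
byte 2: (88 XOR 84) XOR 79 = 0c XOR 79 = 75
byte 3: (4c XOR d4) XOR 3d = 98 XOR 3d = a5
byte 4: (f5 XOR 03) XOR 30 = f6 XOR 30 = c6
byte 5: (da XOR d2) XOR 78 = 08 XOR 78 = 70
byte 6: (1f XOR 96) XOR 20 = 89 XOR 20 = a9
byte 7: (f5 XOR 38) XOR 61 = cd XOR 61 = ac
byte 8: (78 XOR 25) XOR 67 = 5d XOR 67 = 3a
byte 9: (1a XOR 88) XOR 65 = 92 XOR 65 = f7
byte 10: (f2 XOR 8c) XOR 6e = 7e XOR 6e = 10

b7 74 75 a5 c6 70 a9 ac 3a f7 10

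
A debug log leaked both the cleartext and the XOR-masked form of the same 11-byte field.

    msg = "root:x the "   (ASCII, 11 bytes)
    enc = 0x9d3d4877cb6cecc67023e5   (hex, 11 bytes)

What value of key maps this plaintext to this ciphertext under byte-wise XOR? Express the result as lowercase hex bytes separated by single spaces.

ef 52 27 03 f1 14 cc b2 18 46 c5

Since enc = msg ⊕ key, XORing both sides with msg gives key = msg ⊕ enc.
byte 0: 72 ^ 9d = ef
byte 1: 6f ^ 3d = 52
byte 2: 6f ^ 48 = 27
byte 3: 74 ^ 77 = 03
byte 4: 3a ^ cb = f1
byte 5: 78 ^ 6c = 14
byte 6: 20 ^ ec = cc
byte 7: 74 ^ c6 = b2
byte 8: 68 ^ 70 = 18
byte 9: 65 ^ 23 = 46
byte 10: 20 ^ e5 = c5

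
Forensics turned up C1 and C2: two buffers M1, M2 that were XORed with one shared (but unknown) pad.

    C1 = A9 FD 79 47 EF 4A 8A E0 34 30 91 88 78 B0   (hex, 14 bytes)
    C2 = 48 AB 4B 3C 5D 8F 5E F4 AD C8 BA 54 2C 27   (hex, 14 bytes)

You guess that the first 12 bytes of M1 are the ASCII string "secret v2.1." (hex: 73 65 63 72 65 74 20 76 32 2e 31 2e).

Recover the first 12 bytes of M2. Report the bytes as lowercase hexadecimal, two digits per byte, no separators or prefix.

92335109d7b1f462abd61af2

First, C1 ⊕ C2 = (M1 ⊕ K) ⊕ (M2 ⊕ K) = M1 ⊕ M2, so the key drops out. Then M2 = (M1 ⊕ M2) ⊕ M1 over the first 12 bytes.
byte 0: (a9 XOR 48) XOR 73 = e1 XOR 73 = 92
byte 1: (fd XOR ab) XOR 65 = 56 XOR 65 = 33
byte 2: (79 XOR 4b) XOR 63 = 32 XOR 63 = 51
byte 3: (47 XOR 3c) XOR 72 = 7b XOR 72 = 09
byte 4: (ef XOR 5d) XOR 65 = b2 XOR 65 = d7
byte 5: (4a XOR 8f) XOR 74 = c5 XOR 74 = b1
byte 6: (8a XOR 5e) XOR 20 = d4 XOR 20 = f4
byte 7: (e0 XOR f4) XOR 76 = 14 XOR 76 = 62
byte 8: (34 XOR ad) XOR 32 = 99 XOR 32 = ab
byte 9: (30 XOR c8) XOR 2e = f8 XOR 2e = d6
byte 10: (91 XOR ba) XOR 31 = 2b XOR 31 = 1a
byte 11: (88 XOR 54) XOR 2e = dc XOR 2e = f2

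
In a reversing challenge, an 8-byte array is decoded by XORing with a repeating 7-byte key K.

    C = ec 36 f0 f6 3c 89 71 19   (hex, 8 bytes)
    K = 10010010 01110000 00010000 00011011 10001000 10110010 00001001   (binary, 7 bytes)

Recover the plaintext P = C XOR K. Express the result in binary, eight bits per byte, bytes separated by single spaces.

The 7-byte key repeats, so the effective keystream is 92 70 10 1b 88 b2 09 92.
byte 0: ec XOR 92 = 7e
byte 1: 36 XOR 70 = 46
byte 2: f0 XOR 10 = e0
byte 3: f6 XOR 1b = ed
byte 4: 3c XOR 88 = b4
byte 5: 89 XOR b2 = 3b
byte 6: 71 XOR 09 = 78
byte 7: 19 XOR 92 = 8b

01111110 01000110 11100000 11101101 10110100 00111011 01111000 10001011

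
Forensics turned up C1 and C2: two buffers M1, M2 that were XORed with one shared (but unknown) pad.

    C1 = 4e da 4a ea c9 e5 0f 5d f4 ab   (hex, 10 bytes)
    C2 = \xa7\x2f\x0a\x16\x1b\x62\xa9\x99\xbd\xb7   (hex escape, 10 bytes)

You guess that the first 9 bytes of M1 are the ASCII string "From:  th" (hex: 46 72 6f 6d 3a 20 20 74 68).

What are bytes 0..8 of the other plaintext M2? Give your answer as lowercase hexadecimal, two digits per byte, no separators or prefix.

af872f91e8a786b021

First, C1 ⊕ C2 = (M1 ⊕ K) ⊕ (M2 ⊕ K) = M1 ⊕ M2, so the key drops out. Then M2 = (M1 ⊕ M2) ⊕ M1 over the first 9 bytes.
byte 0: (4e XOR a7) XOR 46 = e9 XOR 46 = af
byte 1: (da XOR 2f) XOR 72 = f5 XOR 72 = 87
byte 2: (4a XOR 0a) XOR 6f = 40 XOR 6f = 2f
byte 3: (ea XOR 16) XOR 6d = fc XOR 6d = 91
byte 4: (c9 XOR 1b) XOR 3a = d2 XOR 3a = e8
byte 5: (e5 XOR 62) XOR 20 = 87 XOR 20 = a7
byte 6: (0f XOR a9) XOR 20 = a6 XOR 20 = 86
byte 7: (5d XOR 99) XOR 74 = c4 XOR 74 = b0
byte 8: (f4 XOR bd) XOR 68 = 49 XOR 68 = 21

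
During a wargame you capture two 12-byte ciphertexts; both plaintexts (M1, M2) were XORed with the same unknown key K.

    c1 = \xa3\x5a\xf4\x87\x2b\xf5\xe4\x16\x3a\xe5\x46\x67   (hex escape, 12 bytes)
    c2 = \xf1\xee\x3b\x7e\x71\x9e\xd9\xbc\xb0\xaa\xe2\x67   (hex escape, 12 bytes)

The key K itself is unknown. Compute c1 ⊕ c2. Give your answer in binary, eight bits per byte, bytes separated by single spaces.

01010010 10110100 11001111 11111001 01011010 01101011 00111101 10101010 10001010 01001111 10100100 00000000

c1 ⊕ c2 = (M1 ⊕ K) ⊕ (M2 ⊕ K) = M1 ⊕ M2 — the shared key cancels under XOR.
163 XOR 241 =  82
 90 XOR 238 = 180
244 XOR  59 = 207
135 XOR 126 = 249
 43 XOR 113 =  90
245 XOR 158 = 107
228 XOR 217 =  61
 22 XOR 188 = 170
 58 XOR 176 = 138
229 XOR 170 =  79
 70 XOR 226 = 164
103 XOR 103 =   0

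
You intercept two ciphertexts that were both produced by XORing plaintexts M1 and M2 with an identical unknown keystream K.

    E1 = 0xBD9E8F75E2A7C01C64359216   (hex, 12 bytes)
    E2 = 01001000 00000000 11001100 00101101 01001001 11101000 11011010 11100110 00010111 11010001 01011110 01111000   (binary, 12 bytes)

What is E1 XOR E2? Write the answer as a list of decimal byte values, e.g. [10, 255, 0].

[245, 158, 67, 88, 171, 79, 26, 250, 115, 228, 204, 110]

E1 ⊕ E2 = (M1 ⊕ K) ⊕ (M2 ⊕ K) = M1 ⊕ M2 — the shared key cancels under XOR.
10111101 ^ 01001000 = 11110101
10011110 ^ 00000000 = 10011110
10001111 ^ 11001100 = 01000011
01110101 ^ 00101101 = 01011000
11100010 ^ 01001001 = 10101011
10100111 ^ 11101000 = 01001111
11000000 ^ 11011010 = 00011010
00011100 ^ 11100110 = 11111010
01100100 ^ 00010111 = 01110011
00110101 ^ 11010001 = 11100100
10010010 ^ 01011110 = 11001100
00010110 ^ 01111000 = 01101110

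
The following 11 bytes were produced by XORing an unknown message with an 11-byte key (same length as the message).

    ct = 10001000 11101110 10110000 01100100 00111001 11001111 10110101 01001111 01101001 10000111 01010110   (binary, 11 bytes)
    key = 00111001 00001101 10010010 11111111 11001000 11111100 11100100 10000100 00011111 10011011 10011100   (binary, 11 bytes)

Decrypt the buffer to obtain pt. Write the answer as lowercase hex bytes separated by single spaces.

88 xor 39 = b1
ee xor 0d = e3
b0 xor 92 = 22
64 xor ff = 9b
39 xor c8 = f1
cf xor fc = 33
b5 xor e4 = 51
4f xor 84 = cb
69 xor 1f = 76
87 xor 9b = 1c
56 xor 9c = ca

b1 e3 22 9b f1 33 51 cb 76 1c ca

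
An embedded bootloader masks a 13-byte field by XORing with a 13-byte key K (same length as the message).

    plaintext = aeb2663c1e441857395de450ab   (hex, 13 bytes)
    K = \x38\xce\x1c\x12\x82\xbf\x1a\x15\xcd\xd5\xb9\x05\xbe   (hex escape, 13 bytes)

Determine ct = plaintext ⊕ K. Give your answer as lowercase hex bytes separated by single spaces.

96 7c 7a 2e 9c fb 02 42 f4 88 5d 55 15

ae XOR 38 = 96
b2 XOR ce = 7c
66 XOR 1c = 7a
3c XOR 12 = 2e
1e XOR 82 = 9c
44 XOR bf = fb
18 XOR 1a = 02
57 XOR 15 = 42
39 XOR cd = f4
5d XOR d5 = 88
e4 XOR b9 = 5d
50 XOR 05 = 55
ab XOR be = 15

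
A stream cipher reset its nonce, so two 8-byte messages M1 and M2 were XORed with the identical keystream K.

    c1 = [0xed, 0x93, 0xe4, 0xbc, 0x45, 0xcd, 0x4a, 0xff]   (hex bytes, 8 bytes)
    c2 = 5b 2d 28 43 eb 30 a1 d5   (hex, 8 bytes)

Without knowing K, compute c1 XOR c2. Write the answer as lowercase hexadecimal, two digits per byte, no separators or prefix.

b6beccffaefdeb2a

c1 ⊕ c2 = (M1 ⊕ K) ⊕ (M2 ⊕ K) = M1 ⊕ M2 — the shared key cancels under XOR.
byte 0: ed ⊕ 5b = b6
byte 1: 93 ⊕ 2d = be
byte 2: e4 ⊕ 28 = cc
byte 3: bc ⊕ 43 = ff
byte 4: 45 ⊕ eb = ae
byte 5: cd ⊕ 30 = fd
byte 6: 4a ⊕ a1 = eb
byte 7: ff ⊕ d5 = 2a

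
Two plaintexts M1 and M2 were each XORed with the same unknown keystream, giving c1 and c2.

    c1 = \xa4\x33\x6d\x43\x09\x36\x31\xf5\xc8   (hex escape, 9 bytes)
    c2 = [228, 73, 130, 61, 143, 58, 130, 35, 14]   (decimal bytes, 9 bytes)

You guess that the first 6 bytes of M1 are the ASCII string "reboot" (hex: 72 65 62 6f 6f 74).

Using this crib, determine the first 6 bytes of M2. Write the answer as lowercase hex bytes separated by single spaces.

First, c1 ⊕ c2 = (M1 ⊕ K) ⊕ (M2 ⊕ K) = M1 ⊕ M2, so the key drops out. Then M2 = (M1 ⊕ M2) ⊕ M1 over the first 6 bytes.
byte 0: (a4 ^ e4) ^ 72 = 40 ^ 72 = 32
byte 1: (33 ^ 49) ^ 65 = 7a ^ 65 = 1f
byte 2: (6d ^ 82) ^ 62 = ef ^ 62 = 8d
byte 3: (43 ^ 3d) ^ 6f = 7e ^ 6f = 11
byte 4: (09 ^ 8f) ^ 6f = 86 ^ 6f = e9
byte 5: (36 ^ 3a) ^ 74 = 0c ^ 74 = 78

32 1f 8d 11 e9 78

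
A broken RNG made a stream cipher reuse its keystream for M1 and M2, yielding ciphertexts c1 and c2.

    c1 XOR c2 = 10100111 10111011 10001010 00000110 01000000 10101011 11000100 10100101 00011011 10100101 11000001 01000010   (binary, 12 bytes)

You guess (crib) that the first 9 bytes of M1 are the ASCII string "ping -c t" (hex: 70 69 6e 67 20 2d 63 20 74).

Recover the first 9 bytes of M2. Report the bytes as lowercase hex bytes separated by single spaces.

Since c1 ⊕ c2 = M1 ⊕ M2, XORing with the guessed M1 bytes yields the corresponding M2 bytes: M2 = (c1 ⊕ c2) ⊕ M1.
a7 xor 70 = d7
bb xor 69 = d2
8a xor 6e = e4
06 xor 67 = 61
40 xor 20 = 60
ab xor 2d = 86
c4 xor 63 = a7
a5 xor 20 = 85
1b xor 74 = 6f

d7 d2 e4 61 60 86 a7 85 6f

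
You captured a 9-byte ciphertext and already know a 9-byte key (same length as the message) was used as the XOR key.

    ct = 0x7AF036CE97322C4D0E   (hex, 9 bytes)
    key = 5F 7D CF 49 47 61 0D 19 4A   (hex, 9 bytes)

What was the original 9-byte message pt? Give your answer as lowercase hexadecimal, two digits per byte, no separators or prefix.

XOR is its own inverse, so applying the key byte-wise gives the result directly.
01111010 xor 01011111 = 00100101
11110000 xor 01111101 = 10001101
00110110 xor 11001111 = 11111001
11001110 xor 01001001 = 10000111
10010111 xor 01000111 = 11010000
00110010 xor 01100001 = 01010011
00101100 xor 00001101 = 00100001
01001101 xor 00011001 = 01010100
00001110 xor 01001010 = 01000100

258df987d053215444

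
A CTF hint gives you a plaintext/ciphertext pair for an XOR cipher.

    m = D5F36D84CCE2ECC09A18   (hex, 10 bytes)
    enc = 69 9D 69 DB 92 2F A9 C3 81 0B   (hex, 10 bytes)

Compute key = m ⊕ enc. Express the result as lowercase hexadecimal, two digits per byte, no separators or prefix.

Since enc = m ⊕ key, XORing both sides with m gives key = m ⊕ enc.
11010101 ^ 01101001 = 10111100
11110011 ^ 10011101 = 01101110
01101101 ^ 01101001 = 00000100
10000100 ^ 11011011 = 01011111
11001100 ^ 10010010 = 01011110
11100010 ^ 00101111 = 11001101
11101100 ^ 10101001 = 01000101
11000000 ^ 11000011 = 00000011
10011010 ^ 10000001 = 00011011
00011000 ^ 00001011 = 00010011

bc6e045f5ecd45031b13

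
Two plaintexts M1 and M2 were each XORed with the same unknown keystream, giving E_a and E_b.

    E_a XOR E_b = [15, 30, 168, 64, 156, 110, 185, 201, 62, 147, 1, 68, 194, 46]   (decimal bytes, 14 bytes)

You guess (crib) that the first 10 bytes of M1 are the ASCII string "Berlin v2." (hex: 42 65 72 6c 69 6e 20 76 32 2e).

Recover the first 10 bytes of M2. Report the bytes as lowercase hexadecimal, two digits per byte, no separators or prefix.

Since E_a ⊕ E_b = M1 ⊕ M2, XORing with the guessed M1 bytes yields the corresponding M2 bytes: M2 = (E_a ⊕ E_b) ⊕ M1.
0f ⊕ 42 = 4d
1e ⊕ 65 = 7b
a8 ⊕ 72 = da
40 ⊕ 6c = 2c
9c ⊕ 69 = f5
6e ⊕ 6e = 00
b9 ⊕ 20 = 99
c9 ⊕ 76 = bf
3e ⊕ 32 = 0c
93 ⊕ 2e = bd

4d7bda2cf50099bf0cbd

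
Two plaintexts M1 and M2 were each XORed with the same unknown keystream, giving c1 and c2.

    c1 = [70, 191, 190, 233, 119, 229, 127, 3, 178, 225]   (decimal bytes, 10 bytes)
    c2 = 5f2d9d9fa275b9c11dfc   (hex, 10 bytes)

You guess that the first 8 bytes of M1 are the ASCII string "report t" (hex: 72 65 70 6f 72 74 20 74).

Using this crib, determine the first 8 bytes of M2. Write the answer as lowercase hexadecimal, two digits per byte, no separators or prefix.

First, c1 ⊕ c2 = (M1 ⊕ K) ⊕ (M2 ⊕ K) = M1 ⊕ M2, so the key drops out. Then M2 = (M1 ⊕ M2) ⊕ M1 over the first 8 bytes.
byte 0: (46 XOR 5f) XOR 72 = 19 XOR 72 = 6b
byte 1: (bf XOR 2d) XOR 65 = 92 XOR 65 = f7
byte 2: (be XOR 9d) XOR 70 = 23 XOR 70 = 53
byte 3: (e9 XOR 9f) XOR 6f = 76 XOR 6f = 19
byte 4: (77 XOR a2) XOR 72 = d5 XOR 72 = a7
byte 5: (e5 XOR 75) XOR 74 = 90 XOR 74 = e4
byte 6: (7f XOR b9) XOR 20 = c6 XOR 20 = e6
byte 7: (03 XOR c1) XOR 74 = c2 XOR 74 = b6

6bf75319a7e4e6b6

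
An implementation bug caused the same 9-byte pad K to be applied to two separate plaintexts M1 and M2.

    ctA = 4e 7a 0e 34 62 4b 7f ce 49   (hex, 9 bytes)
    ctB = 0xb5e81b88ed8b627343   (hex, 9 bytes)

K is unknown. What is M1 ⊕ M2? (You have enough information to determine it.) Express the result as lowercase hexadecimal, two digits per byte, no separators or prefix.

ctA ⊕ ctB = (M1 ⊕ K) ⊕ (M2 ⊕ K) = M1 ⊕ M2 — the shared key cancels under XOR.
 78 XOR 181 = 251
122 XOR 232 = 146
 14 XOR  27 =  21
 52 XOR 136 = 188
 98 XOR 237 = 143
 75 XOR 139 = 192
127 XOR  98 =  29
206 XOR 115 = 189
 73 XOR  67 =  10

fb9215bc8fc01dbd0a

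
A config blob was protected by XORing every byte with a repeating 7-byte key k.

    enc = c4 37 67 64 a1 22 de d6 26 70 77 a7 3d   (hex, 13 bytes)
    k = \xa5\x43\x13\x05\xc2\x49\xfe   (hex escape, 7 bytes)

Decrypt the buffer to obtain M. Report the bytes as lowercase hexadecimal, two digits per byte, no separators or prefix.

The 7-byte key repeats, so the effective keystream is a5 43 13 05 c2 49 fe a5 43 13 05 c2 49.
byte 0: c4 ⊕ a5 = 61
byte 1: 37 ⊕ 43 = 74
byte 2: 67 ⊕ 13 = 74
byte 3: 64 ⊕ 05 = 61
byte 4: a1 ⊕ c2 = 63
byte 5: 22 ⊕ 49 = 6b
byte 6: de ⊕ fe = 20
byte 7: d6 ⊕ a5 = 73
byte 8: 26 ⊕ 43 = 65
byte 9: 70 ⊕ 13 = 63
byte 10: 77 ⊕ 05 = 72
byte 11: a7 ⊕ c2 = 65
byte 12: 3d ⊕ 49 = 74

61747461636b20736563726574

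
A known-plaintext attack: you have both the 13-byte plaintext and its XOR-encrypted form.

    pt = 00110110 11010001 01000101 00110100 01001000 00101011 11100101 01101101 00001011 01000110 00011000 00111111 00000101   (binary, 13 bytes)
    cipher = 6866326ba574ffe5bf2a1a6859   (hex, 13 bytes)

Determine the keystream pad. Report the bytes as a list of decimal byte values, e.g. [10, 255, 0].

Since cipher = pt ⊕ pad, XORing both sides with pt gives pad = pt ⊕ cipher.
 54 XOR 104 =  94
209 XOR 102 = 183
 69 XOR  50 = 119
 52 XOR 107 =  95
 72 XOR 165 = 237
 43 XOR 116 =  95
229 XOR 255 =  26
109 XOR 229 = 136
 11 XOR 191 = 180
 70 XOR  42 = 108
 24 XOR  26 =   2
 63 XOR 104 =  87
  5 XOR  89 =  92

[94, 183, 119, 95, 237, 95, 26, 136, 180, 108, 2, 87, 92]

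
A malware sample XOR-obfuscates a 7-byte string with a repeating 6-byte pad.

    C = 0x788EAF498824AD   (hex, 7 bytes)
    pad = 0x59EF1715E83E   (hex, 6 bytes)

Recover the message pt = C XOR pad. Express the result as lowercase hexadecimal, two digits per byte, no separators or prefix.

2161b85c601af4

The 6-byte key repeats, so the effective keystream is 59 ef 17 15 e8 3e 59.
byte 0: 01111000 ⊕ 01011001 = 00100001
byte 1: 10001110 ⊕ 11101111 = 01100001
byte 2: 10101111 ⊕ 00010111 = 10111000
byte 3: 01001001 ⊕ 00010101 = 01011100
byte 4: 10001000 ⊕ 11101000 = 01100000
byte 5: 00100100 ⊕ 00111110 = 00011010
byte 6: 10101101 ⊕ 01011001 = 11110100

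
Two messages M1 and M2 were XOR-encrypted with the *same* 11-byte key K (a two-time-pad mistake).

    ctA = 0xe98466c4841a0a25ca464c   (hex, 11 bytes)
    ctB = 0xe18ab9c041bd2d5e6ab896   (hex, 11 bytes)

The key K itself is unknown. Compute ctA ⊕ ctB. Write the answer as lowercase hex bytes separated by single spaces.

08 0e df 04 c5 a7 27 7b a0 fe da

ctA ⊕ ctB = (M1 ⊕ K) ⊕ (M2 ⊕ K) = M1 ⊕ M2 — the shared key cancels under XOR.
11101001 ⊕ 11100001 = 00001000
10000100 ⊕ 10001010 = 00001110
01100110 ⊕ 10111001 = 11011111
11000100 ⊕ 11000000 = 00000100
10000100 ⊕ 01000001 = 11000101
00011010 ⊕ 10111101 = 10100111
00001010 ⊕ 00101101 = 00100111
00100101 ⊕ 01011110 = 01111011
11001010 ⊕ 01101010 = 10100000
01000110 ⊕ 10111000 = 11111110
01001100 ⊕ 10010110 = 11011010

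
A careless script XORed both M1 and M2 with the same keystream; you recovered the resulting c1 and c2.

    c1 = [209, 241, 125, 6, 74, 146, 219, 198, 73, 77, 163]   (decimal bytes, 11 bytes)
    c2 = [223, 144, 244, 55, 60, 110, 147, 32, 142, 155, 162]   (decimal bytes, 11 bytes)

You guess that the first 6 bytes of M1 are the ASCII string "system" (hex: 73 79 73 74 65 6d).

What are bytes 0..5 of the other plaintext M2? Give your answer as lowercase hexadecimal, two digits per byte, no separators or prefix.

7d18fa451391

First, c1 ⊕ c2 = (M1 ⊕ K) ⊕ (M2 ⊕ K) = M1 ⊕ M2, so the key drops out. Then M2 = (M1 ⊕ M2) ⊕ M1 over the first 6 bytes.
byte 0: (d1 xor df) xor 73 = 0e xor 73 = 7d
byte 1: (f1 xor 90) xor 79 = 61 xor 79 = 18
byte 2: (7d xor f4) xor 73 = 89 xor 73 = fa
byte 3: (06 xor 37) xor 74 = 31 xor 74 = 45
byte 4: (4a xor 3c) xor 65 = 76 xor 65 = 13
byte 5: (92 xor 6e) xor 6d = fc xor 6d = 91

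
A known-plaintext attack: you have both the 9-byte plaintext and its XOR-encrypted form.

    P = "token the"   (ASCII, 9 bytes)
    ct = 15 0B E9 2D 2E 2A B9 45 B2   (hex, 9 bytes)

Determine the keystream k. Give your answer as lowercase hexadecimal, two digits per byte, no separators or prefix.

61648248400acd2dd7

Since ct = P ⊕ k, XORing both sides with P gives k = P ⊕ ct.
74 ⊕ 15 = 61
6f ⊕ 0b = 64
6b ⊕ e9 = 82
65 ⊕ 2d = 48
6e ⊕ 2e = 40
20 ⊕ 2a = 0a
74 ⊕ b9 = cd
68 ⊕ 45 = 2d
65 ⊕ b2 = d7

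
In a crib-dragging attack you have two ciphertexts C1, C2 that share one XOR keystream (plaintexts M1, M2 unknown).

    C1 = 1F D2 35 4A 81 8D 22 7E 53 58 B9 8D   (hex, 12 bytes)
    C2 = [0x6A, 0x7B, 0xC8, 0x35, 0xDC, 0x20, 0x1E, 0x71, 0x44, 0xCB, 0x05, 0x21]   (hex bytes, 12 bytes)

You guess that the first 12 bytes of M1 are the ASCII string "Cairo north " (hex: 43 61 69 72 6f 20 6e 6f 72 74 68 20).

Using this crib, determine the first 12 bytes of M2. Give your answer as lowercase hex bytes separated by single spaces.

36 c8 94 0d 32 8d 52 60 65 e7 d4 8c

First, C1 ⊕ C2 = (M1 ⊕ K) ⊕ (M2 ⊕ K) = M1 ⊕ M2, so the key drops out. Then M2 = (M1 ⊕ M2) ⊕ M1 over the first 12 bytes.
byte 0: (1f ^ 6a) ^ 43 = 75 ^ 43 = 36
byte 1: (d2 ^ 7b) ^ 61 = a9 ^ 61 = c8
byte 2: (35 ^ c8) ^ 69 = fd ^ 69 = 94
byte 3: (4a ^ 35) ^ 72 = 7f ^ 72 = 0d
byte 4: (81 ^ dc) ^ 6f = 5d ^ 6f = 32
byte 5: (8d ^ 20) ^ 20 = ad ^ 20 = 8d
byte 6: (22 ^ 1e) ^ 6e = 3c ^ 6e = 52
byte 7: (7e ^ 71) ^ 6f = 0f ^ 6f = 60
byte 8: (53 ^ 44) ^ 72 = 17 ^ 72 = 65
byte 9: (58 ^ cb) ^ 74 = 93 ^ 74 = e7
byte 10: (b9 ^ 05) ^ 68 = bc ^ 68 = d4
byte 11: (8d ^ 21) ^ 20 = ac ^ 20 = 8c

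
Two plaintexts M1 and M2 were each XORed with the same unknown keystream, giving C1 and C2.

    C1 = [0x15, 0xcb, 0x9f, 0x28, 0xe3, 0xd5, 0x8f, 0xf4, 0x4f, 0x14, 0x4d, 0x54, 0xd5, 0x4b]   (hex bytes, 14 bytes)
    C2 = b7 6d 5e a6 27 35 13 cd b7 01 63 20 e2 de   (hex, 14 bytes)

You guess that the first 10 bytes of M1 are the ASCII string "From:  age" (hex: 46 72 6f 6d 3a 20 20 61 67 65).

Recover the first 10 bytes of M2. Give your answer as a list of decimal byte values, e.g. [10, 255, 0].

First, C1 ⊕ C2 = (M1 ⊕ K) ⊕ (M2 ⊕ K) = M1 ⊕ M2, so the key drops out. Then M2 = (M1 ⊕ M2) ⊕ M1 over the first 10 bytes.
byte 0: (15 ^ b7) ^ 46 = a2 ^ 46 = e4
byte 1: (cb ^ 6d) ^ 72 = a6 ^ 72 = d4
byte 2: (9f ^ 5e) ^ 6f = c1 ^ 6f = ae
byte 3: (28 ^ a6) ^ 6d = 8e ^ 6d = e3
byte 4: (e3 ^ 27) ^ 3a = c4 ^ 3a = fe
byte 5: (d5 ^ 35) ^ 20 = e0 ^ 20 = c0
byte 6: (8f ^ 13) ^ 20 = 9c ^ 20 = bc
byte 7: (f4 ^ cd) ^ 61 = 39 ^ 61 = 58
byte 8: (4f ^ b7) ^ 67 = f8 ^ 67 = 9f
byte 9: (14 ^ 01) ^ 65 = 15 ^ 65 = 70

[228, 212, 174, 227, 254, 192, 188, 88, 159, 112]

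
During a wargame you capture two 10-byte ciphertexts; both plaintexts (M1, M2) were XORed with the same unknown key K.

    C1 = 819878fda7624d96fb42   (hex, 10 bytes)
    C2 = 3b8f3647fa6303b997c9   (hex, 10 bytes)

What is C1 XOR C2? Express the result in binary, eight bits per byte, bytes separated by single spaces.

C1 ⊕ C2 = (M1 ⊕ K) ⊕ (M2 ⊕ K) = M1 ⊕ M2 — the shared key cancels under XOR.
81 ⊕ 3b = ba
98 ⊕ 8f = 17
78 ⊕ 36 = 4e
fd ⊕ 47 = ba
a7 ⊕ fa = 5d
62 ⊕ 63 = 01
4d ⊕ 03 = 4e
96 ⊕ b9 = 2f
fb ⊕ 97 = 6c
42 ⊕ c9 = 8b

10111010 00010111 01001110 10111010 01011101 00000001 01001110 00101111 01101100 10001011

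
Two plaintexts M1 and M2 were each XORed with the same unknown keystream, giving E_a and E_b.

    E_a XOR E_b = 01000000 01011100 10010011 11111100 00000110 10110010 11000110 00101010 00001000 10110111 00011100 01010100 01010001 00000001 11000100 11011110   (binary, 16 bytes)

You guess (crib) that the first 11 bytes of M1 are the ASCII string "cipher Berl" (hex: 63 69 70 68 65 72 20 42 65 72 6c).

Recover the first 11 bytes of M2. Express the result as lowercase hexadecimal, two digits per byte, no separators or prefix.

2335e39463c0e6686dc570

Since E_a ⊕ E_b = M1 ⊕ M2, XORing with the guessed M1 bytes yields the corresponding M2 bytes: M2 = (E_a ⊕ E_b) ⊕ M1.
byte 0: 40 ⊕ 63 = 23
byte 1: 5c ⊕ 69 = 35
byte 2: 93 ⊕ 70 = e3
byte 3: fc ⊕ 68 = 94
byte 4: 06 ⊕ 65 = 63
byte 5: b2 ⊕ 72 = c0
byte 6: c6 ⊕ 20 = e6
byte 7: 2a ⊕ 42 = 68
byte 8: 08 ⊕ 65 = 6d
byte 9: b7 ⊕ 72 = c5
byte 10: 1c ⊕ 6c = 70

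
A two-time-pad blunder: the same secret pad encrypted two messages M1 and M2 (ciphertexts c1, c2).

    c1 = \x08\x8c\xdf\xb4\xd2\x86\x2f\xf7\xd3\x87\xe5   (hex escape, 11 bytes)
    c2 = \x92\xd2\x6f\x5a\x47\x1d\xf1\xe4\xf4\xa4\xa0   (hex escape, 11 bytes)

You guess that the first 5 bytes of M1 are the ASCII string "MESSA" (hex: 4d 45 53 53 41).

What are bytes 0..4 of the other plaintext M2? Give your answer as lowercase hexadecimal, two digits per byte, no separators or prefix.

d71be3bdd4

First, c1 ⊕ c2 = (M1 ⊕ K) ⊕ (M2 ⊕ K) = M1 ⊕ M2, so the key drops out. Then M2 = (M1 ⊕ M2) ⊕ M1 over the first 5 bytes.
byte 0: (08 xor 92) xor 4d = 9a xor 4d = d7
byte 1: (8c xor d2) xor 45 = 5e xor 45 = 1b
byte 2: (df xor 6f) xor 53 = b0 xor 53 = e3
byte 3: (b4 xor 5a) xor 53 = ee xor 53 = bd
byte 4: (d2 xor 47) xor 41 = 95 xor 41 = d4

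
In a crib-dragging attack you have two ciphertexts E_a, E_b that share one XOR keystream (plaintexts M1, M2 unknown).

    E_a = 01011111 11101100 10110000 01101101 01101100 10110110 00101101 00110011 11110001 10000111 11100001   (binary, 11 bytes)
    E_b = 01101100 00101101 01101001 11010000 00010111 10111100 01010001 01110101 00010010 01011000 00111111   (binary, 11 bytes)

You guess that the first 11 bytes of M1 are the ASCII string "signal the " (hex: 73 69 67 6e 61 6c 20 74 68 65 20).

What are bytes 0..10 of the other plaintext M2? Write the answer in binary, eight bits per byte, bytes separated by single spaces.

01000000 10101000 10111110 11010011 00011010 01100110 01011100 00110010 10001011 10111010 11111110

First, E_a ⊕ E_b = (M1 ⊕ K) ⊕ (M2 ⊕ K) = M1 ⊕ M2, so the key drops out. Then M2 = (M1 ⊕ M2) ⊕ M1 over the first 11 bytes.
byte 0: (5f ^ 6c) ^ 73 = 33 ^ 73 = 40
byte 1: (ec ^ 2d) ^ 69 = c1 ^ 69 = a8
byte 2: (b0 ^ 69) ^ 67 = d9 ^ 67 = be
byte 3: (6d ^ d0) ^ 6e = bd ^ 6e = d3
byte 4: (6c ^ 17) ^ 61 = 7b ^ 61 = 1a
byte 5: (b6 ^ bc) ^ 6c = 0a ^ 6c = 66
byte 6: (2d ^ 51) ^ 20 = 7c ^ 20 = 5c
byte 7: (33 ^ 75) ^ 74 = 46 ^ 74 = 32
byte 8: (f1 ^ 12) ^ 68 = e3 ^ 68 = 8b
byte 9: (87 ^ 58) ^ 65 = df ^ 65 = ba
byte 10: (e1 ^ 3f) ^ 20 = de ^ 20 = fe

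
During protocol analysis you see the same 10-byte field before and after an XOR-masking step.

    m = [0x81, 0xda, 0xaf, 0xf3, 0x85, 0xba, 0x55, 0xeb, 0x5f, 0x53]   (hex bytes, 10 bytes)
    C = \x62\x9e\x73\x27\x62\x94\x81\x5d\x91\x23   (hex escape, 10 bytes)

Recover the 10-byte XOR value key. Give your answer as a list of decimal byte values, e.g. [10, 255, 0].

Since C = m ⊕ key, XORing both sides with m gives key = m ⊕ C.
byte 0: 129 XOR  98 = 227
byte 1: 218 XOR 158 =  68
byte 2: 175 XOR 115 = 220
byte 3: 243 XOR  39 = 212
byte 4: 133 XOR  98 = 231
byte 5: 186 XOR 148 =  46
byte 6:  85 XOR 129 = 212
byte 7: 235 XOR  93 = 182
byte 8:  95 XOR 145 = 206
byte 9:  83 XOR  35 = 112

[227, 68, 220, 212, 231, 46, 212, 182, 206, 112]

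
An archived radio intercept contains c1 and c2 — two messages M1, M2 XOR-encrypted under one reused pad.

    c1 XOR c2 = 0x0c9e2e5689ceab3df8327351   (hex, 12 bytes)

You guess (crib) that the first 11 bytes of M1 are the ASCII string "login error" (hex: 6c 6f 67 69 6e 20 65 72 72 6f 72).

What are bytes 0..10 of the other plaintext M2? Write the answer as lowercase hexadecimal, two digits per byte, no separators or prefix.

60f1493fe7eece4f8a5d01

Since c1 ⊕ c2 = M1 ⊕ M2, XORing with the guessed M1 bytes yields the corresponding M2 bytes: M2 = (c1 ⊕ c2) ⊕ M1.
0c ^ 6c = 60
9e ^ 6f = f1
2e ^ 67 = 49
56 ^ 69 = 3f
89 ^ 6e = e7
ce ^ 20 = ee
ab ^ 65 = ce
3d ^ 72 = 4f
f8 ^ 72 = 8a
32 ^ 6f = 5d
73 ^ 72 = 01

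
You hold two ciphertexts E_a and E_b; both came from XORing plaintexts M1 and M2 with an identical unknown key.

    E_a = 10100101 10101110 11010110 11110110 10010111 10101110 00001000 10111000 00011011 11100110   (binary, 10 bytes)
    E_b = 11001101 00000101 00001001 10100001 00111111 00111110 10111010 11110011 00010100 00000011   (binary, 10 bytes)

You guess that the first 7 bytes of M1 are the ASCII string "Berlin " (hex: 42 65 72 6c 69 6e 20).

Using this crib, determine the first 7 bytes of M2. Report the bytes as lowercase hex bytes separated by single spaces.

2a ce ad 3b c1 fe 92

First, E_a ⊕ E_b = (M1 ⊕ K) ⊕ (M2 ⊕ K) = M1 ⊕ M2, so the key drops out. Then M2 = (M1 ⊕ M2) ⊕ M1 over the first 7 bytes.
byte 0: (a5 ⊕ cd) ⊕ 42 = 68 ⊕ 42 = 2a
byte 1: (ae ⊕ 05) ⊕ 65 = ab ⊕ 65 = ce
byte 2: (d6 ⊕ 09) ⊕ 72 = df ⊕ 72 = ad
byte 3: (f6 ⊕ a1) ⊕ 6c = 57 ⊕ 6c = 3b
byte 4: (97 ⊕ 3f) ⊕ 69 = a8 ⊕ 69 = c1
byte 5: (ae ⊕ 3e) ⊕ 6e = 90 ⊕ 6e = fe
byte 6: (08 ⊕ ba) ⊕ 20 = b2 ⊕ 20 = 92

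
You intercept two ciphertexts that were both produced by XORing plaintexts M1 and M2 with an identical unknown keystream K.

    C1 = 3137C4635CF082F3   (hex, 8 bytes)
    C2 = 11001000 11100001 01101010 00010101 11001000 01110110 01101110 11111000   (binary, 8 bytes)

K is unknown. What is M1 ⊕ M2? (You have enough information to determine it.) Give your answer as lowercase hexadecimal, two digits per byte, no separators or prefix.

f9d6ae769486ec0b

C1 ⊕ C2 = (M1 ⊕ K) ⊕ (M2 ⊕ K) = M1 ⊕ M2 — the shared key cancels under XOR.
byte 0: 31 xor c8 = f9
byte 1: 37 xor e1 = d6
byte 2: c4 xor 6a = ae
byte 3: 63 xor 15 = 76
byte 4: 5c xor c8 = 94
byte 5: f0 xor 76 = 86
byte 6: 82 xor 6e = ec
byte 7: f3 xor f8 = 0b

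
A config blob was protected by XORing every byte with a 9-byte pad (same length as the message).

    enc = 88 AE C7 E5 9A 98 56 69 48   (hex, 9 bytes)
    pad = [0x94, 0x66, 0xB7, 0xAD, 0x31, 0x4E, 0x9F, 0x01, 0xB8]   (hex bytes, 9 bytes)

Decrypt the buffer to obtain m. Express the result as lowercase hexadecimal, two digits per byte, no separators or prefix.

byte 0: 10001000 ^ 10010100 = 00011100
byte 1: 10101110 ^ 01100110 = 11001000
byte 2: 11000111 ^ 10110111 = 01110000
byte 3: 11100101 ^ 10101101 = 01001000
byte 4: 10011010 ^ 00110001 = 10101011
byte 5: 10011000 ^ 01001110 = 11010110
byte 6: 01010110 ^ 10011111 = 11001001
byte 7: 01101001 ^ 00000001 = 01101000
byte 8: 01001000 ^ 10111000 = 11110000

1cc87048abd6c968f0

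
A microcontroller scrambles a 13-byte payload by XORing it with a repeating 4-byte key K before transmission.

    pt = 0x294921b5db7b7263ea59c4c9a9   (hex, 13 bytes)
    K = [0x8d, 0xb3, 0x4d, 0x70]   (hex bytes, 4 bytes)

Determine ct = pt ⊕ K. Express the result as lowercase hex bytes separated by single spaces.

The 4-byte key repeats, so the effective keystream is 8d b3 4d 70 8d b3 4d 70 8d b3 4d 70 8d.
byte 0: 29 xor 8d = a4
byte 1: 49 xor b3 = fa
byte 2: 21 xor 4d = 6c
byte 3: b5 xor 70 = c5
byte 4: db xor 8d = 56
byte 5: 7b xor b3 = c8
byte 6: 72 xor 4d = 3f
byte 7: 63 xor 70 = 13
byte 8: ea xor 8d = 67
byte 9: 59 xor b3 = ea
byte 10: c4 xor 4d = 89
byte 11: c9 xor 70 = b9
byte 12: a9 xor 8d = 24

a4 fa 6c c5 56 c8 3f 13 67 ea 89 b9 24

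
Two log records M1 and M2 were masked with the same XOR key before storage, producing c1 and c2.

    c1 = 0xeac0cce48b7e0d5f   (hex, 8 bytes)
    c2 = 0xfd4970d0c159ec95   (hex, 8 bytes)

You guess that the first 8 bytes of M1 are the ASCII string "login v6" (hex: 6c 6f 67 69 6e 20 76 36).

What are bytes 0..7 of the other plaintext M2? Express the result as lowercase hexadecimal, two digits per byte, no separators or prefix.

7be6db5d240797fc

First, c1 ⊕ c2 = (M1 ⊕ K) ⊕ (M2 ⊕ K) = M1 ⊕ M2, so the key drops out. Then M2 = (M1 ⊕ M2) ⊕ M1 over the first 8 bytes.
byte 0: (ea ^ fd) ^ 6c = 17 ^ 6c = 7b
byte 1: (c0 ^ 49) ^ 6f = 89 ^ 6f = e6
byte 2: (cc ^ 70) ^ 67 = bc ^ 67 = db
byte 3: (e4 ^ d0) ^ 69 = 34 ^ 69 = 5d
byte 4: (8b ^ c1) ^ 6e = 4a ^ 6e = 24
byte 5: (7e ^ 59) ^ 20 = 27 ^ 20 = 07
byte 6: (0d ^ ec) ^ 76 = e1 ^ 76 = 97
byte 7: (5f ^ 95) ^ 36 = ca ^ 36 = fc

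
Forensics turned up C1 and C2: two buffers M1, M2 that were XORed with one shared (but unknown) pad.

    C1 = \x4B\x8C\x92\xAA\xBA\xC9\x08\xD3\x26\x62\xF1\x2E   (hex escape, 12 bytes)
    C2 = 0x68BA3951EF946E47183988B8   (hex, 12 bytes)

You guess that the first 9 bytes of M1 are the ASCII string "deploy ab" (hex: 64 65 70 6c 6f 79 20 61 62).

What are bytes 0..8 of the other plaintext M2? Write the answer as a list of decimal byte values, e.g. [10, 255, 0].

[71, 83, 219, 151, 58, 36, 70, 245, 92]

First, C1 ⊕ C2 = (M1 ⊕ K) ⊕ (M2 ⊕ K) = M1 ⊕ M2, so the key drops out. Then M2 = (M1 ⊕ M2) ⊕ M1 over the first 9 bytes.
byte 0: (4b ^ 68) ^ 64 = 23 ^ 64 = 47
byte 1: (8c ^ ba) ^ 65 = 36 ^ 65 = 53
byte 2: (92 ^ 39) ^ 70 = ab ^ 70 = db
byte 3: (aa ^ 51) ^ 6c = fb ^ 6c = 97
byte 4: (ba ^ ef) ^ 6f = 55 ^ 6f = 3a
byte 5: (c9 ^ 94) ^ 79 = 5d ^ 79 = 24
byte 6: (08 ^ 6e) ^ 20 = 66 ^ 20 = 46
byte 7: (d3 ^ 47) ^ 61 = 94 ^ 61 = f5
byte 8: (26 ^ 18) ^ 62 = 3e ^ 62 = 5c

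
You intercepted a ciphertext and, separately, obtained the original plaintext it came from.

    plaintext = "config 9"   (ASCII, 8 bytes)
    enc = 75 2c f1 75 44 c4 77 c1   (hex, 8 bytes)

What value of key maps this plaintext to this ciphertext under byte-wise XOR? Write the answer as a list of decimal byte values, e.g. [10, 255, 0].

[22, 67, 159, 19, 45, 163, 87, 248]

Since enc = plaintext ⊕ key, XORing both sides with plaintext gives key = plaintext ⊕ enc.
63 ⊕ 75 = 16
6f ⊕ 2c = 43
6e ⊕ f1 = 9f
66 ⊕ 75 = 13
69 ⊕ 44 = 2d
67 ⊕ c4 = a3
20 ⊕ 77 = 57
39 ⊕ c1 = f8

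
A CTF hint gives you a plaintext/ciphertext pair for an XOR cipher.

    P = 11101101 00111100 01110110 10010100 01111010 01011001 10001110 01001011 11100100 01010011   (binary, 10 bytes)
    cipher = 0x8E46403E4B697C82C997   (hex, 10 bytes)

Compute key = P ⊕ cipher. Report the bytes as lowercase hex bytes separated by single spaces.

63 7a 36 aa 31 30 f2 c9 2d c4

Since cipher = P ⊕ key, XORing both sides with P gives key = P ⊕ cipher.
ed ^ 8e = 63
3c ^ 46 = 7a
76 ^ 40 = 36
94 ^ 3e = aa
7a ^ 4b = 31
59 ^ 69 = 30
8e ^ 7c = f2
4b ^ 82 = c9
e4 ^ c9 = 2d
53 ^ 97 = c4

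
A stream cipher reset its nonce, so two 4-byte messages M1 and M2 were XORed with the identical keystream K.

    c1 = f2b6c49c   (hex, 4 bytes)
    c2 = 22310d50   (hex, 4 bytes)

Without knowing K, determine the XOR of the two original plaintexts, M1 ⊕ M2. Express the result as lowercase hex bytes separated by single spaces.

c1 ⊕ c2 = (M1 ⊕ K) ⊕ (M2 ⊕ K) = M1 ⊕ M2 — the shared key cancels under XOR.
f2 XOR 22 = d0
b6 XOR 31 = 87
c4 XOR 0d = c9
9c XOR 50 = cc

d0 87 c9 cc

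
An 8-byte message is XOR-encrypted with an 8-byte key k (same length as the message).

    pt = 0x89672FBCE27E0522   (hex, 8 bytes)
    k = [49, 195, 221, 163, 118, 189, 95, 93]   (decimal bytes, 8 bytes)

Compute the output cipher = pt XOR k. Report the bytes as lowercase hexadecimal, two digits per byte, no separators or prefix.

b8a4f21f94c35a7f

XOR is its own inverse, so applying the key byte-wise gives the result directly.
89 xor 31 = b8
67 xor c3 = a4
2f xor dd = f2
bc xor a3 = 1f
e2 xor 76 = 94
7e xor bd = c3
05 xor 5f = 5a
22 xor 5d = 7f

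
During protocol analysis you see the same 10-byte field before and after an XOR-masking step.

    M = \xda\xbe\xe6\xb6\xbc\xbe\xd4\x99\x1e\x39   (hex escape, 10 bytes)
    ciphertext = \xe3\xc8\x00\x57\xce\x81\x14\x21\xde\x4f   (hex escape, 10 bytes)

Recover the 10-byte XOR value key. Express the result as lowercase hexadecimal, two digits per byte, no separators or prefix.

3976e6e1723fc0b8c076

Since ciphertext = M ⊕ key, XORing both sides with M gives key = M ⊕ ciphertext.
218 xor 227 =  57
190 xor 200 = 118
230 xor   0 = 230
182 xor  87 = 225
188 xor 206 = 114
190 xor 129 =  63
212 xor  20 = 192
153 xor  33 = 184
 30 xor 222 = 192
 57 xor  79 = 118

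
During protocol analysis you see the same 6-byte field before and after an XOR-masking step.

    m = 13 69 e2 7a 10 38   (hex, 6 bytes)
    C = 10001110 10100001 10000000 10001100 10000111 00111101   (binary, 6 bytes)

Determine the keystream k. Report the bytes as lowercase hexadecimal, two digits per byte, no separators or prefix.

9dc862f69705

Since C = m ⊕ k, XORing both sides with m gives k = m ⊕ C.
 19 ^ 142 = 157
105 ^ 161 = 200
226 ^ 128 =  98
122 ^ 140 = 246
 16 ^ 135 = 151
 56 ^  61 =   5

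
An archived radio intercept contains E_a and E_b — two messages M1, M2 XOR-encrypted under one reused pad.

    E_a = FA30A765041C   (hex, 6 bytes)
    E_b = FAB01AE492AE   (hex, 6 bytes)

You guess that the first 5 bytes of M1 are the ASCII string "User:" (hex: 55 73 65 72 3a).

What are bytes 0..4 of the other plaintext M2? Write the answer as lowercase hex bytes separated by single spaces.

First, E_a ⊕ E_b = (M1 ⊕ K) ⊕ (M2 ⊕ K) = M1 ⊕ M2, so the key drops out. Then M2 = (M1 ⊕ M2) ⊕ M1 over the first 5 bytes.
byte 0: (fa ⊕ fa) ⊕ 55 = 00 ⊕ 55 = 55
byte 1: (30 ⊕ b0) ⊕ 73 = 80 ⊕ 73 = f3
byte 2: (a7 ⊕ 1a) ⊕ 65 = bd ⊕ 65 = d8
byte 3: (65 ⊕ e4) ⊕ 72 = 81 ⊕ 72 = f3
byte 4: (04 ⊕ 92) ⊕ 3a = 96 ⊕ 3a = ac

55 f3 d8 f3 ac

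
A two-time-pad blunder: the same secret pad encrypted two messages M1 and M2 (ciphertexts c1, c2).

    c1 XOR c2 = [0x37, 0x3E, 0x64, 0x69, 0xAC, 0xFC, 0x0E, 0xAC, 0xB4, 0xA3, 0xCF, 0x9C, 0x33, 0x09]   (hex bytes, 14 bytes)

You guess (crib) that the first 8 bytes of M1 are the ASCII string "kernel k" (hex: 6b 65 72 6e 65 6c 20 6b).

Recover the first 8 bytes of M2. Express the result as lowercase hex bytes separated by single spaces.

Since c1 ⊕ c2 = M1 ⊕ M2, XORing with the guessed M1 bytes yields the corresponding M2 bytes: M2 = (c1 ⊕ c2) ⊕ M1.
00110111 XOR 01101011 = 01011100
00111110 XOR 01100101 = 01011011
01100100 XOR 01110010 = 00010110
01101001 XOR 01101110 = 00000111
10101100 XOR 01100101 = 11001001
11111100 XOR 01101100 = 10010000
00001110 XOR 00100000 = 00101110
10101100 XOR 01101011 = 11000111

5c 5b 16 07 c9 90 2e c7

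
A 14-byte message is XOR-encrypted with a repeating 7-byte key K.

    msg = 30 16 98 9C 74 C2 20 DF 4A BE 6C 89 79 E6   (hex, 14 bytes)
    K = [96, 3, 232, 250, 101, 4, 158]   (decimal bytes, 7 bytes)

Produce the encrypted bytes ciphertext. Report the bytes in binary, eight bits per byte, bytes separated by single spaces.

The 7-byte key repeats, so the effective keystream is 60 03 e8 fa 65 04 9e 60 03 e8 fa 65 04 9e.
byte 0: 30 ^ 60 = 50
byte 1: 16 ^ 03 = 15
byte 2: 98 ^ e8 = 70
byte 3: 9c ^ fa = 66
byte 4: 74 ^ 65 = 11
byte 5: c2 ^ 04 = c6
byte 6: 20 ^ 9e = be
byte 7: df ^ 60 = bf
byte 8: 4a ^ 03 = 49
byte 9: be ^ e8 = 56
byte 10: 6c ^ fa = 96
byte 11: 89 ^ 65 = ec
byte 12: 79 ^ 04 = 7d
byte 13: e6 ^ 9e = 78

01010000 00010101 01110000 01100110 00010001 11000110 10111110 10111111 01001001 01010110 10010110 11101100 01111101 01111000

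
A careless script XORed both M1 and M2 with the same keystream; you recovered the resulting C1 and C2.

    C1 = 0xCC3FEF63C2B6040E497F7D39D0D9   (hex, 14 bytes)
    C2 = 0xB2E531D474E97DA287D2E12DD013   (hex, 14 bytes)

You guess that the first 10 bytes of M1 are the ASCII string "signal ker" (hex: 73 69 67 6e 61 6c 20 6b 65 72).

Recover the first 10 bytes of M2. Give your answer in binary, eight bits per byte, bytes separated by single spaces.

First, C1 ⊕ C2 = (M1 ⊕ K) ⊕ (M2 ⊕ K) = M1 ⊕ M2, so the key drops out. Then M2 = (M1 ⊕ M2) ⊕ M1 over the first 10 bytes.
byte 0: (cc XOR b2) XOR 73 = 7e XOR 73 = 0d
byte 1: (3f XOR e5) XOR 69 = da XOR 69 = b3
byte 2: (ef XOR 31) XOR 67 = de XOR 67 = b9
byte 3: (63 XOR d4) XOR 6e = b7 XOR 6e = d9
byte 4: (c2 XOR 74) XOR 61 = b6 XOR 61 = d7
byte 5: (b6 XOR e9) XOR 6c = 5f XOR 6c = 33
byte 6: (04 XOR 7d) XOR 20 = 79 XOR 20 = 59
byte 7: (0e XOR a2) XOR 6b = ac XOR 6b = c7
byte 8: (49 XOR 87) XOR 65 = ce XOR 65 = ab
byte 9: (7f XOR d2) XOR 72 = ad XOR 72 = df

00001101 10110011 10111001 11011001 11010111 00110011 01011001 11000111 10101011 11011111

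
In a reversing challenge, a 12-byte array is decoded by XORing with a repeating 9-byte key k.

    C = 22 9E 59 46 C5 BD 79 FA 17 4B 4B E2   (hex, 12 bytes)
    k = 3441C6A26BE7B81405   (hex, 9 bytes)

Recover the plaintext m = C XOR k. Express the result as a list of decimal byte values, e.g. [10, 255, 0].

The 9-byte key repeats, so the effective keystream is 34 41 c6 a2 6b e7 b8 14 05 34 41 c6.
byte 0: 22 xor 34 = 16
byte 1: 9e xor 41 = df
byte 2: 59 xor c6 = 9f
byte 3: 46 xor a2 = e4
byte 4: c5 xor 6b = ae
byte 5: bd xor e7 = 5a
byte 6: 79 xor b8 = c1
byte 7: fa xor 14 = ee
byte 8: 17 xor 05 = 12
byte 9: 4b xor 34 = 7f
byte 10: 4b xor 41 = 0a
byte 11: e2 xor c6 = 24

[22, 223, 159, 228, 174, 90, 193, 238, 18, 127, 10, 36]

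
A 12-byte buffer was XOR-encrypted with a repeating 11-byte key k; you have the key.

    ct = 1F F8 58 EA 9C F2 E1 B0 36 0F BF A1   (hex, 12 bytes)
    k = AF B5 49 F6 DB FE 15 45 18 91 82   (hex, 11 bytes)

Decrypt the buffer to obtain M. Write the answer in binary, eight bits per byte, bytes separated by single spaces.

10110000 01001101 00010001 00011100 01000111 00001100 11110100 11110101 00101110 10011110 00111101 00001110

The 11-byte key repeats, so the effective keystream is af b5 49 f6 db fe 15 45 18 91 82 af.
byte 0: 00011111 ^ 10101111 = 10110000
byte 1: 11111000 ^ 10110101 = 01001101
byte 2: 01011000 ^ 01001001 = 00010001
byte 3: 11101010 ^ 11110110 = 00011100
byte 4: 10011100 ^ 11011011 = 01000111
byte 5: 11110010 ^ 11111110 = 00001100
byte 6: 11100001 ^ 00010101 = 11110100
byte 7: 10110000 ^ 01000101 = 11110101
byte 8: 00110110 ^ 00011000 = 00101110
byte 9: 00001111 ^ 10010001 = 10011110
byte 10: 10111111 ^ 10000010 = 00111101
byte 11: 10100001 ^ 10101111 = 00001110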